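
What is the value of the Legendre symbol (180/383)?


p = 383 is prime, so compute (180/383) with the reciprocity algorithm (Jacobi-symbol steps: pull out 2s via (2/n), flip via reciprocity, reduce):
  pull out 2: (2/383) = +1  (since 383 mod 8 = 7)
  pull out 2: (2/383) = +1  (since 383 mod 8 = 7)
  reciprocity: (45/383) -> +(383/45)
  reduce: (23/45)
  reciprocity: (23/45) -> +(45/23)
  reduce: (22/23)
  pull out 2: (2/23) = +1  (since 23 mod 8 = 7)
  reciprocity: (11/23) -> -(23/11)
  reduce: (1/11)
  (1/11) = 1
Product of signs = -1
(180/383) = -1

-1


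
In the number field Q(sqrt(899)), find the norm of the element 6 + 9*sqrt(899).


N(a + b*sqrt(d)) = a^2 - d*b^2
= (6)^2 - (899)*(9)^2
= 36 - 72819
= -72783

-72783


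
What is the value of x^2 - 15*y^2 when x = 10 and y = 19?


x^2 - d*y^2
= 10^2 - 15*19^2
= 100 - 5415
= -5315

-5315


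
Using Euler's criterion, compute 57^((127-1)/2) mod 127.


p = 127 is prime and the exponent is (p-1)/2 = 63, so by Euler's criterion 57^63 = (57/127) = +1 or -1 mod 127.
Compute by square-and-multiply:
  63 = 32 + 16 + 8 + 4 + 2 + 1 (binary 111111)
  Repeated squaring mod 127: 57^1 = 57, 57^2 = 74, 57^4 = 15, 57^8 = 98, 57^16 = 79, 57^32 = 18
  57^63 = 57^32 * 57^16 * 57^8 * 57^4 * 57^2 * 57^1 = 18 * 79 * 98 * 15 * 74 * 57 mod 127
    18 * 79 = 1422 = 25 mod 127
    25 * 98 = 2450 = 37 mod 127
    37 * 15 = 555 = 47 mod 127
    47 * 74 = 3478 = 49 mod 127
    49 * 57 = 2793 = 126 mod 127
  57^63 = 126 mod 127
Result 126 = p - 1 = -1 mod 127: 57 is a quadratic non-residue mod 127. As a residue in [0, p-1] the value is 126.
57^63 mod 127 = 126

126


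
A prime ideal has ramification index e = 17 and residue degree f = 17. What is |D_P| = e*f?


|D_P| = e * f
= 17 * 17
= 289

289


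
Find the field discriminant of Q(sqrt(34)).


For K = Q(sqrt(d)) with d squarefree: disc(K) = d if d = 1 mod 4, and disc(K) = 4d if d = 2 or 3 mod 4.
Here d = 34, and d mod 4 = 2.
d = 2 mod 4, not 1 (O_K = Z[sqrt(d)]), so disc(K) = 4d = 4 * (34) = 136

136


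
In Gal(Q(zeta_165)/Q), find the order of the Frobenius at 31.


The Frobenius at p in Gal(Q(zeta_n)/Q) = (Z/nZ)* is the class of p, so its order is ord_165(31), the smallest k >= 1 with 31^k = 1 mod 165.
n = 165 = 3 * 5 * 11, phi(165) = 80; the order divides phi(n).
Divisors of 80: 1, 2, 4, 5, 8, 10, 16, 20, 40, 80
Repeated squaring mod 165: 31^1 = 31, 31^2 = 136, 31^4 = 16, 31^8 = 91, 31^16 = 31, 31^32 = 136, 31^64 = 16
Test divisors in increasing order:
  k=1: 31^1 = 31 mod 165
  k=2: 31^2 = 136 mod 165
  k=4: 31^4 = 16 mod 165
  k=5: 31^5 = 16 * 31 = 1 mod 165  <- first divisor giving 1
Order = 5

5


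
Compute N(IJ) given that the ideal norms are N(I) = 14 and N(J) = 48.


N(IJ) = N(I) * N(J)
= 14 * 48
= 672

672


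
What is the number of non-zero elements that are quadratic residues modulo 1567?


For prime p, the number of non-zero quadratic residues is (p-1)/2.
= (1567-1)/2
= 783

783


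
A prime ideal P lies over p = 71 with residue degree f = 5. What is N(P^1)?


N(P^a) = p^(a*f)
= 71^(1*5)
= 71^5
= 1804229351

1804229351


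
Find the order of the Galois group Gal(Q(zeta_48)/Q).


|Gal(Q(zeta_48)/Q)| = phi(48)
= 16

16


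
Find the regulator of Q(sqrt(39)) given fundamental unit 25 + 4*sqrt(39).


epsilon = 25 + 4*sqrt(39)
= 49.9800
R = ln(49.9800)
= 3.9116

3.9116


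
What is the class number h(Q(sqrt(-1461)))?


K = Q(sqrt(-1461)). d mod 4 = 3, so D = disc(K) = 4d = -5844
h(K) equals the number of primitive reduced positive-definite forms (a, b, c) = a*x^2 + b*x*y + c*y^2 with b^2 - 4ac = D,
where reduced means |b| <= a <= c, with b >= 0 whenever |b| = a or a = c, and primitive means gcd(a, b, c) = 1.
Reduced forces 3a^2 <= |D| = 5844, so 1 <= a <= 44; b must have the parity of D, and c = (b^2 - D)/(4a) must be an integer >= a.
Enumerate a = 1..44, b in [-a, a]:
  a=1: (1, 0, 1461)  [1]
  a=2: (2, 2, 731)  [1]
  a=3: (3, 0, 487)  [1]
  a=4: none
  a=5: (5, -4, 293), (5, 4, 293)  [2]
  a=6: (6, 6, 245)  [1]
  a=7: (7, -6, 210), (7, 6, 210)  [2]
  a=8..9: none
  a=10: (10, -6, 147), (10, 6, 147)  [2]
  a=11..13: none
  a=14: (14, -6, 105), (14, 6, 105)  [2]
  a=15: (15, -6, 98), (15, 6, 98)  [2]
  a=16: none
  a=17: (17, -2, 86), (17, 2, 86)  [2]
  a=18..20: none
  a=21: (21, -6, 70), (21, 6, 70)  [2]
  a=22..24: none
  a=25: (25, -16, 61), (25, 16, 61)  [2]
  a=26..29: none
  a=30: (30, -6, 49), (30, 6, 49)  [2]
  a=31..33: none
  a=34: (34, -2, 43), (34, 2, 43)  [2]
  a=35: (35, -34, 50), (35, -6, 42), (35, 6, 42), (35, 34, 50)  [4]
  a=36..44: none
Total reduced forms: 1 + 1 + 1 + 2 + 1 + 2 + 2 + 2 + 2 + 2 + 2 + 2 + 2 + 2 + 4 = 28
h = 28

28


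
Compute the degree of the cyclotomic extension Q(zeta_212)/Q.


The degree equals Euler's totient phi(212).
212 = 2^2 * 53
phi(212) = 104

104


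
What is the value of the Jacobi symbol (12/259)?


Compute (12/259) via quadratic reciprocity:
  pull out 2: (2/259) = -1  (since 259 mod 8 = 3)
  pull out 2: (2/259) = -1  (since 259 mod 8 = 3)
  reciprocity: (3/259) -> -(259/3)
  reduce: (1/3)
  (1/3) = 1
Product of signs = -1

-1


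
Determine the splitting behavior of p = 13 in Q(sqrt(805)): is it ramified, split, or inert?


K = Q(sqrt(805)). Since d mod 4 = 1, disc(K) = 805.
Check p | disc: 805 mod 13 = 12.
p does not divide disc. Compute Legendre symbol (d/p):
12^((13-1)/2) mod 13 = 1
(d/p) = 1, so p splits: (p) = P*P' with e=1, f=1, g=2.
Therefore p is split.

split


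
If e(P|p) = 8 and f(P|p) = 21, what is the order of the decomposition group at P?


|D_P| = e * f
= 8 * 21
= 168

168


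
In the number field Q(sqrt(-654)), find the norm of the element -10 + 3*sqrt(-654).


N(a + b*sqrt(d)) = a^2 - d*b^2
= (-10)^2 - (-654)*(3)^2
= 100 + 5886
= 5986

5986


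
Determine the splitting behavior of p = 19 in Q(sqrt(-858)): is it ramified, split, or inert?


K = Q(sqrt(-858)). Since d mod 4 = 2, disc(K) = -3432.
Check p | disc: -3432 mod 19 = 7.
p does not divide disc. Compute Legendre symbol (d/p):
16^((19-1)/2) mod 19 = 1
(d/p) = 1, so p splits: (p) = P*P' with e=1, f=1, g=2.
Therefore p is split.

split


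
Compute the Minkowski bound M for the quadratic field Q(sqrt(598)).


d = 598, d mod 4 = 2, so disc(K) = 4d = 2392; |disc(K)| = 2392
Real quadratic field, so n = 2, s = r2 = 0, r1 = 2
M = (n!/n^n) * (4/pi)^s * sqrt(|disc(K)|) = (2!/2^2) * (4/pi)^0 * sqrt(2392)
= 0.5 * 1.000000 * 48.908077
= 24.4540

24.4540


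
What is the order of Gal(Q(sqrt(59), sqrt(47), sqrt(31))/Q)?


The 3 square roots of distinct primes are multiplicatively independent over Q,
so [K:Q] = 2^3 and Gal(K/Q) is isomorphic to (Z/2Z)^3.
|Gal| = 2^3 = 8

8


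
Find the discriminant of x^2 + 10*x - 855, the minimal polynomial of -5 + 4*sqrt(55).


The element -5 + 4*sqrt(55) has minimal polynomial:
x^2 + 10*x - 855
Discriminant = (10)^2 - 4*(-855)
= 100 + 3420
= 3520

3520


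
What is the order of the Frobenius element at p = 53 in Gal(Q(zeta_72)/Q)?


The Frobenius at p in Gal(Q(zeta_n)/Q) = (Z/nZ)* is the class of p, so its order is ord_72(53), the smallest k >= 1 with 53^k = 1 mod 72.
n = 72 = 2^3 * 3^2, phi(72) = 24; the order divides phi(n).
Divisors of 24: 1, 2, 3, 4, 6, 8, 12, 24
Repeated squaring mod 72: 53^1 = 53, 53^2 = 1, 53^4 = 1, 53^8 = 1, 53^16 = 1
Test divisors in increasing order:
  k=1: 53^1 = 53 mod 72
  k=2: 53^2 = 1 mod 72  <- first divisor giving 1
Order = 2

2


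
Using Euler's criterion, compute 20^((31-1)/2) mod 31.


p = 31 is prime and the exponent is (p-1)/2 = 15, so by Euler's criterion 20^15 = (20/31) = +1 or -1 mod 31.
Compute by square-and-multiply:
  15 = 8 + 4 + 2 + 1 (binary 1111)
  Repeated squaring mod 31: 20^1 = 20, 20^2 = 28, 20^4 = 9, 20^8 = 19
  20^15 = 20^8 * 20^4 * 20^2 * 20^1 = 19 * 9 * 28 * 20 mod 31
    19 * 9 = 171 = 16 mod 31
    16 * 28 = 448 = 14 mod 31
    14 * 20 = 280 = 1 mod 31
  20^15 = 1 mod 31
Result 1: 20 is a quadratic residue mod 31.
20^15 mod 31 = 1

1


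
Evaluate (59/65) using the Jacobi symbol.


Compute (59/65) via quadratic reciprocity:
  reciprocity: (59/65) -> +(65/59)
  reduce: (6/59)
  pull out 2: (2/59) = -1  (since 59 mod 8 = 3)
  reciprocity: (3/59) -> -(59/3)
  reduce: (2/3)
  pull out 2: (2/3) = -1  (since 3 mod 8 = 3)
  (1/3) = 1
Product of signs = -1

-1


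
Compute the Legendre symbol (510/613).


p = 613 is prime, so compute (510/613) with the reciprocity algorithm (Jacobi-symbol steps: pull out 2s via (2/n), flip via reciprocity, reduce):
  pull out 2: (2/613) = -1  (since 613 mod 8 = 5)
  reciprocity: (255/613) -> +(613/255)
  reduce: (103/255)
  reciprocity: (103/255) -> -(255/103)
  reduce: (49/103)
  reciprocity: (49/103) -> +(103/49)
  reduce: (5/49)
  reciprocity: (5/49) -> +(49/5)
  reduce: (4/5)
  pull out 2: (2/5) = -1  (since 5 mod 8 = 5)
  pull out 2: (2/5) = -1  (since 5 mod 8 = 5)
  (1/5) = 1
Product of signs = 1
(510/613) = 1

1


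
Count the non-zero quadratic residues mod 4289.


For prime p, the number of non-zero quadratic residues is (p-1)/2.
= (4289-1)/2
= 2144

2144


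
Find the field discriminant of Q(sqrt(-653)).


For K = Q(sqrt(d)) with d squarefree: disc(K) = d if d = 1 mod 4, and disc(K) = 4d if d = 2 or 3 mod 4.
Here d = -653, and d mod 4 = 3.
d = 3 mod 4, not 1 (O_K = Z[sqrt(d)]), so disc(K) = 4d = 4 * (-653) = -2612

-2612


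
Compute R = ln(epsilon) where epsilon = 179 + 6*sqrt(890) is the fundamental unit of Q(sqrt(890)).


epsilon = 179 + 6*sqrt(890)
= 357.9972
R = ln(357.9972)
= 5.8805

5.8805


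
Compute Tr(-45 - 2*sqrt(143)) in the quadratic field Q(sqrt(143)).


Tr(a + b*sqrt(d)) = (a + b*sqrt(d)) + (a - b*sqrt(d)) = 2a
= 2 * (-45)
= -90

-90


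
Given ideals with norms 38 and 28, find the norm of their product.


N(IJ) = N(I) * N(J)
= 38 * 28
= 1064

1064


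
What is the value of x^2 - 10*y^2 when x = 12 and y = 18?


x^2 - d*y^2
= 12^2 - 10*18^2
= 144 - 3240
= -3096

-3096


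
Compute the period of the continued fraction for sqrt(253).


Run the CF algorithm for sqrt(253).
a_0 = floor(sqrt(253)) = 15; set m_0=0, q_0=1.
Recurrence: m' = q*a - m,  q' = (d - m'^2)/q,  a' = floor((a_0 + m')/q').
  step 1: m=15, q=28, a=1
  step 2: m=13, q=3, a=9
  step 3: m=14, q=19, a=1
  step 4: m=5, q=12, a=1
  step 5: m=7, q=17, a=1
  step 6: m=10, q=9, a=2
  step 7: m=8, q=21, a=1
  step 8: m=13, q=4, a=7
  step 9: m=15, q=7, a=4
  step 10: m=13, q=12, a=2
  step 11: m=11, q=11, a=2
  step 12: m=11, q=12, a=2
  step 13: m=13, q=7, a=4
  step 14: m=15, q=4, a=7
  step 15: m=13, q=21, a=1
  step 16: m=8, q=9, a=2
  step 17: m=10, q=17, a=1
  step 18: m=7, q=12, a=1
  step 19: m=5, q=19, a=1
  step 20: m=14, q=3, a=9
  step 21: m=13, q=28, a=1
  step 22: m=15, q=1, a=30
a_22 = 2*a_0 = 30, so the period closes here.
sqrt(253) = [15; 1, 9, 1, 1, 1, 2, 1, 7, 4, 2, 2, 2, 4, 7, 1, 2, 1, 1, 1, 9, 1, 30]
Period length = 22

22


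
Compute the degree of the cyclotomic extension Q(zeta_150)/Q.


The degree equals Euler's totient phi(150).
150 = 2 * 3 * 5^2
phi(150) = 40

40


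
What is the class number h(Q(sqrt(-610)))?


K = Q(sqrt(-610)). d mod 4 = 2, so D = disc(K) = 4d = -2440
h(K) equals the number of primitive reduced positive-definite forms (a, b, c) = a*x^2 + b*x*y + c*y^2 with b^2 - 4ac = D,
where reduced means |b| <= a <= c, with b >= 0 whenever |b| = a or a = c, and primitive means gcd(a, b, c) = 1.
Reduced forces 3a^2 <= |D| = 2440, so 1 <= a <= 28; b must have the parity of D, and c = (b^2 - D)/(4a) must be an integer >= a.
Enumerate a = 1..28, b in [-a, a]:
  a=1: (1, 0, 610)  [1]
  a=2: (2, 0, 305)  [1]
  a=3..4: none
  a=5: (5, 0, 122)  [1]
  a=6..9: none
  a=10: (10, 0, 61)  [1]
  a=11..12: none
  a=13: (13, -2, 47), (13, 2, 47)  [2]
  a=14..16: none
  a=17: (17, -12, 38), (17, 12, 38)  [2]
  a=18: none
  a=19: (19, -12, 34), (19, 12, 34)  [2]
  a=20..25: none
  a=26: (26, -24, 29), (26, 24, 29)  [2]
  a=27..28: none
Total reduced forms: 1 + 1 + 1 + 1 + 2 + 2 + 2 + 2 = 12
h = 12

12


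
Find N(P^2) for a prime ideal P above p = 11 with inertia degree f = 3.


N(P^a) = p^(a*f)
= 11^(2*3)
= 11^6
= 1771561

1771561


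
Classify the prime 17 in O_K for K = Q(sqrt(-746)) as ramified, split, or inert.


K = Q(sqrt(-746)). Since d mod 4 = 2, disc(K) = -2984.
Check p | disc: -2984 mod 17 = 8.
p does not divide disc. Compute Legendre symbol (d/p):
2^((17-1)/2) mod 17 = 1
(d/p) = 1, so p splits: (p) = P*P' with e=1, f=1, g=2.
Therefore p is split.

split


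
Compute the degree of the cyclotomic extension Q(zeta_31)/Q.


The degree equals Euler's totient phi(31).
31 = 31
phi(31) = 30

30


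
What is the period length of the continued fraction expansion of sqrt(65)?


Run the CF algorithm for sqrt(65).
a_0 = floor(sqrt(65)) = 8; set m_0=0, q_0=1.
Recurrence: m' = q*a - m,  q' = (d - m'^2)/q,  a' = floor((a_0 + m')/q').
  step 1: m=8, q=1, a=16
a_1 = 2*a_0 = 16, so the period closes here.
sqrt(65) = [8; 16]
Period length = 1

1


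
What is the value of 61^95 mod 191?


p = 191 is prime and the exponent is (p-1)/2 = 95, so by Euler's criterion 61^95 = (61/191) = +1 or -1 mod 191.
Compute by square-and-multiply:
  95 = 64 + 16 + 8 + 4 + 2 + 1 (binary 1011111)
  Repeated squaring mod 191: 61^1 = 61, 61^2 = 92, 61^4 = 60, 61^8 = 162, 61^16 = 77, 61^32 = 8, 61^64 = 64
  61^95 = 61^64 * 61^16 * 61^8 * 61^4 * 61^2 * 61^1 = 64 * 77 * 162 * 60 * 92 * 61 mod 191
    64 * 77 = 4928 = 153 mod 191
    153 * 162 = 24786 = 147 mod 191
    147 * 60 = 8820 = 34 mod 191
    34 * 92 = 3128 = 72 mod 191
    72 * 61 = 4392 = 190 mod 191
  61^95 = 190 mod 191
Result 190 = p - 1 = -1 mod 191: 61 is a quadratic non-residue mod 191. As a residue in [0, p-1] the value is 190.
61^95 mod 191 = 190

190


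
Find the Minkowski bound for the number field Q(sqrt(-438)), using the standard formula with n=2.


d = -438, d mod 4 = 2, so disc(K) = 4d = -1752; |disc(K)| = 1752
Imaginary quadratic field, so n = 2, s = r2 = 1, r1 = 0
M = (n!/n^n) * (4/pi)^s * sqrt(|disc(K)|) = (2!/2^2) * (4/pi)^1 * sqrt(1752)
= 0.5 * 1.273240 * 41.856899
= 26.6469

26.6469


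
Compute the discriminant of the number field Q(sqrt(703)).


For K = Q(sqrt(d)) with d squarefree: disc(K) = d if d = 1 mod 4, and disc(K) = 4d if d = 2 or 3 mod 4.
Here d = 703, and d mod 4 = 3.
d = 3 mod 4, not 1 (O_K = Z[sqrt(d)]), so disc(K) = 4d = 4 * (703) = 2812

2812


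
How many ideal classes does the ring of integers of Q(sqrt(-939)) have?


K = Q(sqrt(-939)). d mod 4 = 1, so D = disc(K) = d = -939
h(K) equals the number of primitive reduced positive-definite forms (a, b, c) = a*x^2 + b*x*y + c*y^2 with b^2 - 4ac = D,
where reduced means |b| <= a <= c, with b >= 0 whenever |b| = a or a = c, and primitive means gcd(a, b, c) = 1.
Reduced forces 3a^2 <= |D| = 939, so 1 <= a <= 17; b must have the parity of D, and c = (b^2 - D)/(4a) must be an integer >= a.
Enumerate a = 1..17, b in [-a, a]:
  a=1: (1, 1, 235)  [1]
  a=2: none
  a=3: (3, 3, 79)  [1]
  a=4: none
  a=5: (5, -1, 47), (5, 1, 47)  [2]
  a=6..12: none
  a=13: (13, -7, 19), (13, 7, 19)  [2]
  a=14: none
  a=15: (15, -9, 17), (15, 9, 17)  [2]
  a=16..17: none
Total reduced forms: 1 + 1 + 2 + 2 + 2 = 8
h = 8

8


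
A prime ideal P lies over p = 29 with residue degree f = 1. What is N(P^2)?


N(P^a) = p^(a*f)
= 29^(2*1)
= 29^2
= 841

841


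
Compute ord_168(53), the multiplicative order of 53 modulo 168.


We want ord_168(53), the smallest k >= 1 with 53^k = 1 mod 168.
n = 168 = 2^3 * 3 * 7, phi(168) = 48; the order divides phi(n).
Divisors of 48: 1, 2, 3, 4, 6, 8, 12, 16, 24, 48
Repeated squaring mod 168: 53^1 = 53, 53^2 = 121, 53^4 = 25, 53^8 = 121, 53^16 = 25, 53^32 = 121
Test divisors in increasing order:
  k=1: 53^1 = 53 mod 168
  k=2: 53^2 = 121 mod 168
  k=3: 53^3 = 121 * 53 = 29 mod 168
  k=4: 53^4 = 25 mod 168
  k=6: 53^6 = 25 * 121 = 1 mod 168  <- first divisor giving 1
Order = 6

6


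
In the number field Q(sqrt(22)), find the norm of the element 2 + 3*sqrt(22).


N(a + b*sqrt(d)) = a^2 - d*b^2
= (2)^2 - (22)*(3)^2
= 4 - 198
= -194

-194


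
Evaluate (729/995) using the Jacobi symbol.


Compute (729/995) via quadratic reciprocity:
  reciprocity: (729/995) -> +(995/729)
  reduce: (266/729)
  pull out 2: (2/729) = +1  (since 729 mod 8 = 1)
  reciprocity: (133/729) -> +(729/133)
  reduce: (64/133)
  pull out 2: (2/133) = -1  (since 133 mod 8 = 5)
  pull out 2: (2/133) = -1  (since 133 mod 8 = 5)
  pull out 2: (2/133) = -1  (since 133 mod 8 = 5)
  pull out 2: (2/133) = -1  (since 133 mod 8 = 5)
  pull out 2: (2/133) = -1  (since 133 mod 8 = 5)
  pull out 2: (2/133) = -1  (since 133 mod 8 = 5)
  (1/133) = 1
Product of signs = 1

1


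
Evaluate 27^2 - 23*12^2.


x^2 - d*y^2
= 27^2 - 23*12^2
= 729 - 3312
= -2583

-2583


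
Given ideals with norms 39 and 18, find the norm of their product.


N(IJ) = N(I) * N(J)
= 39 * 18
= 702

702


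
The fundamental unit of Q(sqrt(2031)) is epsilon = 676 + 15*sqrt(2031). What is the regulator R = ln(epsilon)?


epsilon = 676 + 15*sqrt(2031)
= 1351.9993
R = ln(1351.9993)
= 7.2093

7.2093


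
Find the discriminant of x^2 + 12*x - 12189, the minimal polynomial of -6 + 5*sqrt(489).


The element -6 + 5*sqrt(489) has minimal polynomial:
x^2 + 12*x - 12189
Discriminant = (12)^2 - 4*(-12189)
= 144 + 48756
= 48900

48900


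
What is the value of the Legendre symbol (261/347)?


p = 347 is prime, so compute (261/347) with the reciprocity algorithm (Jacobi-symbol steps: pull out 2s via (2/n), flip via reciprocity, reduce):
  reciprocity: (261/347) -> +(347/261)
  reduce: (86/261)
  pull out 2: (2/261) = -1  (since 261 mod 8 = 5)
  reciprocity: (43/261) -> +(261/43)
  reduce: (3/43)
  reciprocity: (3/43) -> -(43/3)
  reduce: (1/3)
  (1/3) = 1
Product of signs = 1
(261/347) = 1

1


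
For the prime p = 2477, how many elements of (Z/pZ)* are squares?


For prime p, the number of non-zero quadratic residues is (p-1)/2.
= (2477-1)/2
= 1238

1238


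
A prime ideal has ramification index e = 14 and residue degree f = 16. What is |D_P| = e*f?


|D_P| = e * f
= 14 * 16
= 224

224


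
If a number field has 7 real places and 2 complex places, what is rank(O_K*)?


By Dirichlet's unit theorem:
rank = r1 + r2 - 1
= 7 + 2 - 1
= 8

8


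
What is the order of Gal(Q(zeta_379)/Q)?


|Gal(Q(zeta_379)/Q)| = phi(379)
= 378

378


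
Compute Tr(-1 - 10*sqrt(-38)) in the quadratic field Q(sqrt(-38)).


Tr(a + b*sqrt(d)) = (a + b*sqrt(d)) + (a - b*sqrt(d)) = 2a
= 2 * (-1)
= -2

-2


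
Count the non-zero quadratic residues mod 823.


For prime p, the number of non-zero quadratic residues is (p-1)/2.
= (823-1)/2
= 411

411


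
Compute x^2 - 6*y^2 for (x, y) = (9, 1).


x^2 - d*y^2
= 9^2 - 6*1^2
= 81 - 6
= 75

75


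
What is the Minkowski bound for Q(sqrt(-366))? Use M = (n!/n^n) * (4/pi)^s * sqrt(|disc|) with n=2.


d = -366, d mod 4 = 2, so disc(K) = 4d = -1464; |disc(K)| = 1464
Imaginary quadratic field, so n = 2, s = r2 = 1, r1 = 0
M = (n!/n^n) * (4/pi)^s * sqrt(|disc(K)|) = (2!/2^2) * (4/pi)^1 * sqrt(1464)
= 0.5 * 1.273240 * 38.262253
= 24.3585

24.3585


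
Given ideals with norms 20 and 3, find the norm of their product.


N(IJ) = N(I) * N(J)
= 20 * 3
= 60

60


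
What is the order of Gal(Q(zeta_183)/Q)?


|Gal(Q(zeta_183)/Q)| = phi(183)
= 120

120


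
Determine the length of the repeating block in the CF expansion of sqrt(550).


Run the CF algorithm for sqrt(550).
a_0 = floor(sqrt(550)) = 23; set m_0=0, q_0=1.
Recurrence: m' = q*a - m,  q' = (d - m'^2)/q,  a' = floor((a_0 + m')/q').
  step 1: m=23, q=21, a=2
  step 2: m=19, q=9, a=4
  step 3: m=17, q=29, a=1
  step 4: m=12, q=14, a=2
  step 5: m=16, q=21, a=1
  step 6: m=5, q=25, a=1
  step 7: m=20, q=6, a=7
  step 8: m=22, q=11, a=4
  step 9: m=22, q=6, a=7
  step 10: m=20, q=25, a=1
  step 11: m=5, q=21, a=1
  step 12: m=16, q=14, a=2
  step 13: m=12, q=29, a=1
  step 14: m=17, q=9, a=4
  step 15: m=19, q=21, a=2
  step 16: m=23, q=1, a=46
a_16 = 2*a_0 = 46, so the period closes here.
sqrt(550) = [23; 2, 4, 1, 2, 1, 1, 7, 4, 7, 1, 1, 2, 1, 4, 2, 46]
Period length = 16

16


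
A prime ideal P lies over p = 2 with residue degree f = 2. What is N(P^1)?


N(P^a) = p^(a*f)
= 2^(1*2)
= 2^2
= 4

4


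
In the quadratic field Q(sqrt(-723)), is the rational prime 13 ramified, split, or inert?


K = Q(sqrt(-723)). Since d mod 4 = 1, disc(K) = -723.
Check p | disc: -723 mod 13 = 5.
p does not divide disc. Compute Legendre symbol (d/p):
5^((13-1)/2) mod 13 = -1
(d/p) = -1, so p is inert: (p) stays prime with e=1, f=2, g=1.
Therefore p is inert.

inert


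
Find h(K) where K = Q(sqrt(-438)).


K = Q(sqrt(-438)). d mod 4 = 2, so D = disc(K) = 4d = -1752
h(K) equals the number of primitive reduced positive-definite forms (a, b, c) = a*x^2 + b*x*y + c*y^2 with b^2 - 4ac = D,
where reduced means |b| <= a <= c, with b >= 0 whenever |b| = a or a = c, and primitive means gcd(a, b, c) = 1.
Reduced forces 3a^2 <= |D| = 1752, so 1 <= a <= 24; b must have the parity of D, and c = (b^2 - D)/(4a) must be an integer >= a.
Enumerate a = 1..24, b in [-a, a]:
  a=1: (1, 0, 438)  [1]
  a=2: (2, 0, 219)  [1]
  a=3: (3, 0, 146)  [1]
  a=4..5: none
  a=6: (6, 0, 73)  [1]
  a=7..12: none
  a=13: (13, -4, 34), (13, 4, 34)  [2]
  a=14..16: none
  a=17: (17, -4, 26), (17, 4, 26)  [2]
  a=18..24: none
Total reduced forms: 1 + 1 + 1 + 1 + 2 + 2 = 8
h = 8

8


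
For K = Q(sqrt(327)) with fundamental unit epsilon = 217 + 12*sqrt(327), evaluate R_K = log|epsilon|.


epsilon = 217 + 12*sqrt(327)
= 433.9977
R = ln(433.9977)
= 6.0730

6.0730


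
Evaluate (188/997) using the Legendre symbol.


p = 997 is prime, so compute (188/997) with the reciprocity algorithm (Jacobi-symbol steps: pull out 2s via (2/n), flip via reciprocity, reduce):
  pull out 2: (2/997) = -1  (since 997 mod 8 = 5)
  pull out 2: (2/997) = -1  (since 997 mod 8 = 5)
  reciprocity: (47/997) -> +(997/47)
  reduce: (10/47)
  pull out 2: (2/47) = +1  (since 47 mod 8 = 7)
  reciprocity: (5/47) -> +(47/5)
  reduce: (2/5)
  pull out 2: (2/5) = -1  (since 5 mod 8 = 5)
  (1/5) = 1
Product of signs = -1
(188/997) = -1

-1


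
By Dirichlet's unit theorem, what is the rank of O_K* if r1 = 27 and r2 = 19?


By Dirichlet's unit theorem:
rank = r1 + r2 - 1
= 27 + 19 - 1
= 45

45


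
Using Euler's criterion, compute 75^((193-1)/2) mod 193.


p = 193 is prime and the exponent is (p-1)/2 = 96, so by Euler's criterion 75^96 = (75/193) = +1 or -1 mod 193.
Compute by square-and-multiply:
  96 = 64 + 32 (binary 1100000)
  Repeated squaring mod 193: 75^1 = 75, 75^2 = 28, 75^4 = 12, 75^8 = 144, 75^16 = 85, 75^32 = 84, 75^64 = 108
  75^96 = 75^64 * 75^32 = 108 * 84 mod 193
    108 * 84 = 9072 = 1 mod 193
  75^96 = 1 mod 193
Result 1: 75 is a quadratic residue mod 193.
75^96 mod 193 = 1

1


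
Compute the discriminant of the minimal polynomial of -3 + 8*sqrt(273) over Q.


The element -3 + 8*sqrt(273) has minimal polynomial:
x^2 + 6*x - 17463
Discriminant = (6)^2 - 4*(-17463)
= 36 + 69852
= 69888

69888


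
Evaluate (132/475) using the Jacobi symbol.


Compute (132/475) via quadratic reciprocity:
  pull out 2: (2/475) = -1  (since 475 mod 8 = 3)
  pull out 2: (2/475) = -1  (since 475 mod 8 = 3)
  reciprocity: (33/475) -> +(475/33)
  reduce: (13/33)
  reciprocity: (13/33) -> +(33/13)
  reduce: (7/13)
  reciprocity: (7/13) -> +(13/7)
  reduce: (6/7)
  pull out 2: (2/7) = +1  (since 7 mod 8 = 7)
  reciprocity: (3/7) -> -(7/3)
  reduce: (1/3)
  (1/3) = 1
Product of signs = -1

-1


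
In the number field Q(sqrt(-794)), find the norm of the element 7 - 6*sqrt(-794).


N(a + b*sqrt(d)) = a^2 - d*b^2
= (7)^2 - (-794)*(-6)^2
= 49 + 28584
= 28633

28633


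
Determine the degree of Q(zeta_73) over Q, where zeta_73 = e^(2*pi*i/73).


The degree equals Euler's totient phi(73).
73 = 73
phi(73) = 72

72


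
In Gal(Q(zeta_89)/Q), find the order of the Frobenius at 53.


The Frobenius at p in Gal(Q(zeta_n)/Q) = (Z/nZ)* is the class of p, so its order is ord_89(53), the smallest k >= 1 with 53^k = 1 mod 89.
n = 89 = 89, phi(89) = 88; the order divides phi(n).
Divisors of 88: 1, 2, 4, 8, 11, 22, 44, 88
Repeated squaring mod 89: 53^1 = 53, 53^2 = 50, 53^4 = 8, 53^8 = 64, 53^16 = 2, 53^32 = 4, 53^64 = 16
Test divisors in increasing order:
  k=1: 53^1 = 53 mod 89
  k=2: 53^2 = 50 mod 89
  k=4: 53^4 = 8 mod 89
  k=8: 53^8 = 64 mod 89
  k=11: 53^11 = 64 * 50 * 53 = 55 mod 89
  k=22: 53^22 = 2 * 8 * 50 = 88 mod 89
  k=44: 53^44 = 4 * 64 * 8 = 1 mod 89  <- first divisor giving 1
Order = 44

44


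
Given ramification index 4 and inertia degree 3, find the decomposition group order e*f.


|D_P| = e * f
= 4 * 3
= 12

12


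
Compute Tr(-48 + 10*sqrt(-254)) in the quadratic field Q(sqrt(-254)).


Tr(a + b*sqrt(d)) = (a + b*sqrt(d)) + (a - b*sqrt(d)) = 2a
= 2 * (-48)
= -96

-96


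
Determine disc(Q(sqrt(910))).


For K = Q(sqrt(d)) with d squarefree: disc(K) = d if d = 1 mod 4, and disc(K) = 4d if d = 2 or 3 mod 4.
Here d = 910, and d mod 4 = 2.
d = 2 mod 4, not 1 (O_K = Z[sqrt(d)]), so disc(K) = 4d = 4 * (910) = 3640

3640


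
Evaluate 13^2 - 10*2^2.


x^2 - d*y^2
= 13^2 - 10*2^2
= 169 - 40
= 129

129


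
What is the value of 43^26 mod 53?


p = 53 is prime and the exponent is (p-1)/2 = 26, so by Euler's criterion 43^26 = (43/53) = +1 or -1 mod 53.
Compute by square-and-multiply:
  26 = 16 + 8 + 2 (binary 11010)
  Repeated squaring mod 53: 43^1 = 43, 43^2 = 47, 43^4 = 36, 43^8 = 24, 43^16 = 46
  43^26 = 43^16 * 43^8 * 43^2 = 46 * 24 * 47 mod 53
    46 * 24 = 1104 = 44 mod 53
    44 * 47 = 2068 = 1 mod 53
  43^26 = 1 mod 53
Result 1: 43 is a quadratic residue mod 53.
43^26 mod 53 = 1

1


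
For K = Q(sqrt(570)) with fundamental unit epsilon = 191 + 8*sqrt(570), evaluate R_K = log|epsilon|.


epsilon = 191 + 8*sqrt(570)
= 381.9974
R = ln(381.9974)
= 5.9454

5.9454


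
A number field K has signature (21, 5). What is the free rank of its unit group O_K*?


By Dirichlet's unit theorem:
rank = r1 + r2 - 1
= 21 + 5 - 1
= 25

25


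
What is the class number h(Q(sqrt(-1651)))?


K = Q(sqrt(-1651)). d mod 4 = 1, so D = disc(K) = d = -1651
h(K) equals the number of primitive reduced positive-definite forms (a, b, c) = a*x^2 + b*x*y + c*y^2 with b^2 - 4ac = D,
where reduced means |b| <= a <= c, with b >= 0 whenever |b| = a or a = c, and primitive means gcd(a, b, c) = 1.
Reduced forces 3a^2 <= |D| = 1651, so 1 <= a <= 23; b must have the parity of D, and c = (b^2 - D)/(4a) must be an integer >= a.
Enumerate a = 1..23, b in [-a, a]:
  a=1: (1, 1, 413)  [1]
  a=2..4: none
  a=5: (5, -3, 83), (5, 3, 83)  [2]
  a=6: none
  a=7: (7, -1, 59), (7, 1, 59)  [2]
  a=8..12: none
  a=13: (13, 13, 35)  [1]
  a=14..16: none
  a=17: (17, -7, 25), (17, 7, 25)  [2]
  a=18..23: none
Total reduced forms: 1 + 2 + 2 + 1 + 2 = 8
h = 8

8


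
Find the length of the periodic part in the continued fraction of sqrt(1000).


Run the CF algorithm for sqrt(1000).
a_0 = floor(sqrt(1000)) = 31; set m_0=0, q_0=1.
Recurrence: m' = q*a - m,  q' = (d - m'^2)/q,  a' = floor((a_0 + m')/q').
  step 1: m=31, q=39, a=1
  step 2: m=8, q=24, a=1
  step 3: m=16, q=31, a=1
  step 4: m=15, q=25, a=1
  step 5: m=10, q=36, a=1
  step 6: m=26, q=9, a=6
  step 7: m=28, q=24, a=2
  step 8: m=20, q=25, a=2
  step 9: m=30, q=4, a=15
  step 10: m=30, q=25, a=2
  step 11: m=20, q=24, a=2
  step 12: m=28, q=9, a=6
  step 13: m=26, q=36, a=1
  step 14: m=10, q=25, a=1
  step 15: m=15, q=31, a=1
  step 16: m=16, q=24, a=1
  step 17: m=8, q=39, a=1
  step 18: m=31, q=1, a=62
a_18 = 2*a_0 = 62, so the period closes here.
sqrt(1000) = [31; 1, 1, 1, 1, 1, 6, 2, 2, 15, 2, 2, 6, 1, 1, 1, 1, 1, 62]
Period length = 18

18


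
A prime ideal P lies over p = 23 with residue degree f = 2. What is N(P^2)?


N(P^a) = p^(a*f)
= 23^(2*2)
= 23^4
= 279841

279841


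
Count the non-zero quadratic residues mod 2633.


For prime p, the number of non-zero quadratic residues is (p-1)/2.
= (2633-1)/2
= 1316

1316


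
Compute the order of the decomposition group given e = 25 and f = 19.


|D_P| = e * f
= 25 * 19
= 475

475


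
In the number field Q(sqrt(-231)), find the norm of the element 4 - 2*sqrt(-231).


N(a + b*sqrt(d)) = a^2 - d*b^2
= (4)^2 - (-231)*(-2)^2
= 16 + 924
= 940

940


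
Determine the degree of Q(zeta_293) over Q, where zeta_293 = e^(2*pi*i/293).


The degree equals Euler's totient phi(293).
293 = 293
phi(293) = 292

292


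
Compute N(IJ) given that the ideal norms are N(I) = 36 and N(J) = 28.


N(IJ) = N(I) * N(J)
= 36 * 28
= 1008

1008


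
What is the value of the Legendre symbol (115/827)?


p = 827 is prime, so compute (115/827) with the reciprocity algorithm (Jacobi-symbol steps: pull out 2s via (2/n), flip via reciprocity, reduce):
  reciprocity: (115/827) -> -(827/115)
  reduce: (22/115)
  pull out 2: (2/115) = -1  (since 115 mod 8 = 3)
  reciprocity: (11/115) -> -(115/11)
  reduce: (5/11)
  reciprocity: (5/11) -> +(11/5)
  reduce: (1/5)
  (1/5) = 1
Product of signs = -1
(115/827) = -1

-1


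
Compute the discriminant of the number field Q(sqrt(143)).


For K = Q(sqrt(d)) with d squarefree: disc(K) = d if d = 1 mod 4, and disc(K) = 4d if d = 2 or 3 mod 4.
Here d = 143, and d mod 4 = 3.
d = 3 mod 4, not 1 (O_K = Z[sqrt(d)]), so disc(K) = 4d = 4 * (143) = 572

572


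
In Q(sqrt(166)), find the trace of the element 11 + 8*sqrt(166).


Tr(a + b*sqrt(d)) = (a + b*sqrt(d)) + (a - b*sqrt(d)) = 2a
= 2 * (11)
= 22

22


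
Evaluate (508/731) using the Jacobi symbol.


Compute (508/731) via quadratic reciprocity:
  pull out 2: (2/731) = -1  (since 731 mod 8 = 3)
  pull out 2: (2/731) = -1  (since 731 mod 8 = 3)
  reciprocity: (127/731) -> -(731/127)
  reduce: (96/127)
  pull out 2: (2/127) = +1  (since 127 mod 8 = 7)
  pull out 2: (2/127) = +1  (since 127 mod 8 = 7)
  pull out 2: (2/127) = +1  (since 127 mod 8 = 7)
  pull out 2: (2/127) = +1  (since 127 mod 8 = 7)
  pull out 2: (2/127) = +1  (since 127 mod 8 = 7)
  reciprocity: (3/127) -> -(127/3)
  reduce: (1/3)
  (1/3) = 1
Product of signs = 1

1


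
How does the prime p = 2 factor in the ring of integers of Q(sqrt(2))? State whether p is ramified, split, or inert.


K = Q(sqrt(2)). Since d mod 4 = 2, disc(K) = 8.
Check p | disc: 8 mod 2 = 0.
p divides disc, so p ramifies: (p) = P^2 with e=2, f=1, g=1.
Therefore p is ramified.

ramified


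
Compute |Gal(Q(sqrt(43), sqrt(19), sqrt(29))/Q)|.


The 3 square roots of distinct primes are multiplicatively independent over Q,
so [K:Q] = 2^3 and Gal(K/Q) is isomorphic to (Z/2Z)^3.
|Gal| = 2^3 = 8

8


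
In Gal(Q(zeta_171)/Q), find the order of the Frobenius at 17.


The Frobenius at p in Gal(Q(zeta_n)/Q) = (Z/nZ)* is the class of p, so its order is ord_171(17), the smallest k >= 1 with 17^k = 1 mod 171.
n = 171 = 3^2 * 19, phi(171) = 108; the order divides phi(n).
Divisors of 108: 1, 2, 3, 4, 6, 9, 12, 18, 27, 36, 54, 108
Repeated squaring mod 171: 17^1 = 17, 17^2 = 118, 17^4 = 73, 17^8 = 28, 17^16 = 100, 17^32 = 82, 17^64 = 55
Test divisors in increasing order:
  k=1: 17^1 = 17 mod 171
  k=2: 17^2 = 118 mod 171
  k=3: 17^3 = 118 * 17 = 125 mod 171
  k=4: 17^4 = 73 mod 171
  k=6: 17^6 = 73 * 118 = 64 mod 171
  k=9: 17^9 = 28 * 17 = 134 mod 171
  k=12: 17^12 = 28 * 73 = 163 mod 171
  k=18: 17^18 = 100 * 118 = 1 mod 171  <- first divisor giving 1
Order = 18

18


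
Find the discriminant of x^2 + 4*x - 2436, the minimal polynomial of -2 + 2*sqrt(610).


The element -2 + 2*sqrt(610) has minimal polynomial:
x^2 + 4*x - 2436
Discriminant = (4)^2 - 4*(-2436)
= 16 + 9744
= 9760

9760


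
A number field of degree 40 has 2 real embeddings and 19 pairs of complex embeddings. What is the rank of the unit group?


By Dirichlet's unit theorem:
rank = r1 + r2 - 1
= 2 + 19 - 1
= 20

20


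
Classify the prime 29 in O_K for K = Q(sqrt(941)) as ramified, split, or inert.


K = Q(sqrt(941)). Since d mod 4 = 1, disc(K) = 941.
Check p | disc: 941 mod 29 = 13.
p does not divide disc. Compute Legendre symbol (d/p):
13^((29-1)/2) mod 29 = 1
(d/p) = 1, so p splits: (p) = P*P' with e=1, f=1, g=2.
Therefore p is split.

split


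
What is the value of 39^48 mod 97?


p = 97 is prime and the exponent is (p-1)/2 = 48, so by Euler's criterion 39^48 = (39/97) = +1 or -1 mod 97.
Compute by square-and-multiply:
  48 = 32 + 16 (binary 110000)
  Repeated squaring mod 97: 39^1 = 39, 39^2 = 66, 39^4 = 88, 39^8 = 81, 39^16 = 62, 39^32 = 61
  39^48 = 39^32 * 39^16 = 61 * 62 mod 97
    61 * 62 = 3782 = 96 mod 97
  39^48 = 96 mod 97
Result 96 = p - 1 = -1 mod 97: 39 is a quadratic non-residue mod 97. As a residue in [0, p-1] the value is 96.
39^48 mod 97 = 96

96


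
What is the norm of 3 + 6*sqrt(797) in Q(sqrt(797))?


N(a + b*sqrt(d)) = a^2 - d*b^2
= (3)^2 - (797)*(6)^2
= 9 - 28692
= -28683

-28683


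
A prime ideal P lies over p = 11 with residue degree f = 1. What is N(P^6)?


N(P^a) = p^(a*f)
= 11^(6*1)
= 11^6
= 1771561

1771561


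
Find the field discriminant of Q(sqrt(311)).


For K = Q(sqrt(d)) with d squarefree: disc(K) = d if d = 1 mod 4, and disc(K) = 4d if d = 2 or 3 mod 4.
Here d = 311, and d mod 4 = 3.
d = 3 mod 4, not 1 (O_K = Z[sqrt(d)]), so disc(K) = 4d = 4 * (311) = 1244

1244


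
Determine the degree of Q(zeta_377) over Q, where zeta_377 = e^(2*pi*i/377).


The degree equals Euler's totient phi(377).
377 = 13 * 29
phi(377) = 336

336


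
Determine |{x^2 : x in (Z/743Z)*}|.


For prime p, the number of non-zero quadratic residues is (p-1)/2.
= (743-1)/2
= 371

371


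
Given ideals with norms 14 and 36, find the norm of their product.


N(IJ) = N(I) * N(J)
= 14 * 36
= 504

504


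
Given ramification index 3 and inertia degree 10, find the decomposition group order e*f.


|D_P| = e * f
= 3 * 10
= 30

30


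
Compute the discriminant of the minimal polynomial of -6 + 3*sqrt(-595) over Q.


The element -6 + 3*sqrt(-595) has minimal polynomial:
x^2 + 12*x + 5391
Discriminant = (12)^2 - 4*(5391)
= 144 - 21564
= -21420

-21420


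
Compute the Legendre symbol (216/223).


p = 223 is prime, so compute (216/223) with the reciprocity algorithm (Jacobi-symbol steps: pull out 2s via (2/n), flip via reciprocity, reduce):
  pull out 2: (2/223) = +1  (since 223 mod 8 = 7)
  pull out 2: (2/223) = +1  (since 223 mod 8 = 7)
  pull out 2: (2/223) = +1  (since 223 mod 8 = 7)
  reciprocity: (27/223) -> -(223/27)
  reduce: (7/27)
  reciprocity: (7/27) -> -(27/7)
  reduce: (6/7)
  pull out 2: (2/7) = +1  (since 7 mod 8 = 7)
  reciprocity: (3/7) -> -(7/3)
  reduce: (1/3)
  (1/3) = 1
Product of signs = -1
(216/223) = -1

-1


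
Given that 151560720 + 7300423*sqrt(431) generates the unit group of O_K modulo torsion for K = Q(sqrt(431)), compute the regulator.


epsilon = 151560720 + 7300423*sqrt(431)
= 3.0312e+08
R = ln(3.0312e+08)
= 19.5296

19.5296


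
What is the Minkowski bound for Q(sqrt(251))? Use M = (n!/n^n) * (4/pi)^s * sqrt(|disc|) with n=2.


d = 251, d mod 4 = 3, so disc(K) = 4d = 1004; |disc(K)| = 1004
Real quadratic field, so n = 2, s = r2 = 0, r1 = 2
M = (n!/n^n) * (4/pi)^s * sqrt(|disc(K)|) = (2!/2^2) * (4/pi)^0 * sqrt(1004)
= 0.5 * 1.000000 * 31.685959
= 15.8430

15.8430


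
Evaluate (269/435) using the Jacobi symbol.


Compute (269/435) via quadratic reciprocity:
  reciprocity: (269/435) -> +(435/269)
  reduce: (166/269)
  pull out 2: (2/269) = -1  (since 269 mod 8 = 5)
  reciprocity: (83/269) -> +(269/83)
  reduce: (20/83)
  pull out 2: (2/83) = -1  (since 83 mod 8 = 3)
  pull out 2: (2/83) = -1  (since 83 mod 8 = 3)
  reciprocity: (5/83) -> +(83/5)
  reduce: (3/5)
  reciprocity: (3/5) -> +(5/3)
  reduce: (2/3)
  pull out 2: (2/3) = -1  (since 3 mod 8 = 3)
  (1/3) = 1
Product of signs = 1

1


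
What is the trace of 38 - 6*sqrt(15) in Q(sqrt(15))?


Tr(a + b*sqrt(d)) = (a + b*sqrt(d)) + (a - b*sqrt(d)) = 2a
= 2 * (38)
= 76

76


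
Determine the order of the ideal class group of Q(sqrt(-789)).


K = Q(sqrt(-789)). d mod 4 = 3, so D = disc(K) = 4d = -3156
h(K) equals the number of primitive reduced positive-definite forms (a, b, c) = a*x^2 + b*x*y + c*y^2 with b^2 - 4ac = D,
where reduced means |b| <= a <= c, with b >= 0 whenever |b| = a or a = c, and primitive means gcd(a, b, c) = 1.
Reduced forces 3a^2 <= |D| = 3156, so 1 <= a <= 32; b must have the parity of D, and c = (b^2 - D)/(4a) must be an integer >= a.
Enumerate a = 1..32, b in [-a, a]:
  a=1: (1, 0, 789)  [1]
  a=2: (2, 2, 395)  [1]
  a=3: (3, 0, 263)  [1]
  a=4: none
  a=5: (5, -2, 158), (5, 2, 158)  [2]
  a=6: (6, 6, 133)  [1]
  a=7: (7, -6, 114), (7, 6, 114)  [2]
  a=8..9: none
  a=10: (10, -2, 79), (10, 2, 79)  [2]
  a=11: (11, -10, 74), (11, 10, 74)  [2]
  a=12: none
  a=13: (13, -4, 61), (13, 4, 61)  [2]
  a=14: (14, -6, 57), (14, 6, 57)  [2]
  a=15: (15, -12, 55), (15, 12, 55)  [2]
  a=16..18: none
  a=19: (19, -6, 42), (19, 6, 42)  [2]
  a=20: none
  a=21: (21, -6, 38), (21, 6, 38)  [2]
  a=22: (22, -10, 37), (22, 10, 37)  [2]
  a=23: (23, -8, 35), (23, 8, 35)  [2]
  a=24: none
  a=25: (25, -12, 33), (25, 12, 33)  [2]
  a=26: (26, -22, 35), (26, 22, 35)  [2]
  a=27..28: none
  a=29: (29, -18, 30), (29, 18, 30)  [2]
  a=30..32: none
Total reduced forms: 1 + 1 + 1 + 2 + 1 + 2 + 2 + 2 + 2 + 2 + 2 + 2 + 2 + 2 + 2 + 2 + 2 + 2 = 32
h = 32

32


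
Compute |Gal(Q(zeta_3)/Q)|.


|Gal(Q(zeta_3)/Q)| = phi(3)
= 2

2


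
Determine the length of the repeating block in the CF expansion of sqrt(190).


Run the CF algorithm for sqrt(190).
a_0 = floor(sqrt(190)) = 13; set m_0=0, q_0=1.
Recurrence: m' = q*a - m,  q' = (d - m'^2)/q,  a' = floor((a_0 + m')/q').
  step 1: m=13, q=21, a=1
  step 2: m=8, q=6, a=3
  step 3: m=10, q=15, a=1
  step 4: m=5, q=11, a=1
  step 5: m=6, q=14, a=1
  step 6: m=8, q=9, a=2
  step 7: m=10, q=10, a=2
  step 8: m=10, q=9, a=2
  step 9: m=8, q=14, a=1
  step 10: m=6, q=11, a=1
  step 11: m=5, q=15, a=1
  step 12: m=10, q=6, a=3
  step 13: m=8, q=21, a=1
  step 14: m=13, q=1, a=26
a_14 = 2*a_0 = 26, so the period closes here.
sqrt(190) = [13; 1, 3, 1, 1, 1, 2, 2, 2, 1, 1, 1, 3, 1, 26]
Period length = 14

14


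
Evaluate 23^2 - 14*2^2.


x^2 - d*y^2
= 23^2 - 14*2^2
= 529 - 56
= 473

473


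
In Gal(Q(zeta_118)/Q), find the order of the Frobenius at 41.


The Frobenius at p in Gal(Q(zeta_n)/Q) = (Z/nZ)* is the class of p, so its order is ord_118(41), the smallest k >= 1 with 41^k = 1 mod 118.
n = 118 = 2 * 59, phi(118) = 58; the order divides phi(n).
Divisors of 58: 1, 2, 29, 58
Repeated squaring mod 118: 41^1 = 41, 41^2 = 29, 41^4 = 15, 41^8 = 107, 41^16 = 3, 41^32 = 9
Test divisors in increasing order:
  k=1: 41^1 = 41 mod 118
  k=2: 41^2 = 29 mod 118
  k=29: 41^29 = 3 * 107 * 15 * 41 = 1 mod 118  <- first divisor giving 1
Order = 29

29


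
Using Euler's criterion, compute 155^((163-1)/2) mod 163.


p = 163 is prime and the exponent is (p-1)/2 = 81, so by Euler's criterion 155^81 = (155/163) = +1 or -1 mod 163.
Compute by square-and-multiply:
  81 = 64 + 16 + 1 (binary 1010001)
  Repeated squaring mod 163: 155^1 = 155, 155^2 = 64, 155^4 = 21, 155^8 = 115, 155^16 = 22, 155^32 = 158, 155^64 = 25
  155^81 = 155^64 * 155^16 * 155^1 = 25 * 22 * 155 mod 163
    25 * 22 = 550 = 61 mod 163
    61 * 155 = 9455 = 1 mod 163
  155^81 = 1 mod 163
Result 1: 155 is a quadratic residue mod 163.
155^81 mod 163 = 1

1


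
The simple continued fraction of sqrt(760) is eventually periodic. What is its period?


Run the CF algorithm for sqrt(760).
a_0 = floor(sqrt(760)) = 27; set m_0=0, q_0=1.
Recurrence: m' = q*a - m,  q' = (d - m'^2)/q,  a' = floor((a_0 + m')/q').
  step 1: m=27, q=31, a=1
  step 2: m=4, q=24, a=1
  step 3: m=20, q=15, a=3
  step 4: m=25, q=9, a=5
  step 5: m=20, q=40, a=1
  step 6: m=20, q=9, a=5
  step 7: m=25, q=15, a=3
  step 8: m=20, q=24, a=1
  step 9: m=4, q=31, a=1
  step 10: m=27, q=1, a=54
a_10 = 2*a_0 = 54, so the period closes here.
sqrt(760) = [27; 1, 1, 3, 5, 1, 5, 3, 1, 1, 54]
Period length = 10

10
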